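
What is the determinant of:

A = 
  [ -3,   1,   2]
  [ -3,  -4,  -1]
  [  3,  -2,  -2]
Cofactor expansion along row 1:
det(A) = (-3)·((-4)(-2) - (-1)(-2)) - (1)·((-3)(-2) - (-1)(3)) + (2)·((-3)(-2) - (-4)(3))
  = (-3)(6) - (1)(9) + (2)(18)
  = 9

det(A) = 9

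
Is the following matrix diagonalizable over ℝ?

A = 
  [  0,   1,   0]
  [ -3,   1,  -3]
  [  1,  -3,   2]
No

Characteristic polynomial: det(λI - A) = λ³ - 3λ² - 4λ - 3
By the rational root theorem any rational root is an integer dividing 3; none of those is a root, so p(λ) has no rational roots and hence (being an irreducible cubic) no repeated roots.
Discriminant of the cubic: Δ = -815
Δ < 0 ⇒ one real eigenvalue and a complex-conjugate pair: λ ≈ 4.141, -0.5705 + 0.6317i, -0.5705 - 0.6317i
Has complex eigenvalues (not diagonalizable over ℝ).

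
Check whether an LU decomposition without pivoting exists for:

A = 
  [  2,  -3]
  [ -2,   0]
Yes.
A[1,1] = 2 ≠ 0, so Gaussian elimination proceeds without a row swap: multiplier ℓ₂₁ = (-2)/(2) = -1, and U[2,2] = 0 - (-1)(-3) = -3.
L = 
  [  1,   0]
  [ -1,   1]
U = 
  [  2,  -3]
  [  0,  -3]
Check row 2 of LU: [(-1)(2), (-1)(-3) + (-3)] = [-2, 0] = row 2 of A ✓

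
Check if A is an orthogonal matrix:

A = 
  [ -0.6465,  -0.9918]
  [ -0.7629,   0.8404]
No

AᵀA = 
  [  1,   0.0001]
  [  0.0001,   1.6899]
≠ I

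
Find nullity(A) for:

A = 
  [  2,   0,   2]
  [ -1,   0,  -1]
nullity(A) = 2

Row reduce:
R2 → R2 + (1/2)·R1
REF = 
  [  2,   0,   2]
  [  0,   0,   0]
Pivot columns: 1 → 1 pivot.
rank(A) = 1, so nullity(A) = 3 - 1 = 2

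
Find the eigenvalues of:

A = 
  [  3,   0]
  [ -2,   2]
λ = 3, 2

tr(A) = 5, det(A) = 6
Characteristic polynomial: λ² - tr(A)λ + det(A) = λ² - 5λ + 6
λ² - 5λ + 6 = (λ - 2)(λ - 3)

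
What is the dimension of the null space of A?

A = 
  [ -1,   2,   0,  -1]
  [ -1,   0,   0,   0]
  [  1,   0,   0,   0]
nullity(A) = 2

Row reduce:
R2 → R2 - (1)·R1
R3 → R3 + (1)·R1
R3 → R3 + (1)·R2
REF = 
  [ -1,   2,   0,  -1]
  [  0,  -2,   0,   1]
  [  0,   0,   0,   0]
Pivot columns: 1, 2 → 2 pivots.
rank(A) = 2, so nullity(A) = 4 - 2 = 2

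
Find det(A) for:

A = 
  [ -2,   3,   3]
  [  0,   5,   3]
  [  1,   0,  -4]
Cofactor expansion along row 1:
det(A) = (-2)·((5)(-4) - (3)(0)) - (3)·((0)(-4) - (3)(1)) + (3)·((0)(0) - (5)(1))
  = (-2)(-20) - (3)(-3) + (3)(-5)
  = 34

det(A) = 34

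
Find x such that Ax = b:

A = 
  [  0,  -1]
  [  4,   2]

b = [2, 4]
x = [2, -2]

Row reduce the augmented matrix [A|b]:
Swap R1 ↔ R2
REF = 
  [  4,   2,   4]
  [  0,  -1,   2]

Back-substitution:
x₂ = 2 / (-1) = -2
x₁ = (4 - (2)(-2)) / 4 = 2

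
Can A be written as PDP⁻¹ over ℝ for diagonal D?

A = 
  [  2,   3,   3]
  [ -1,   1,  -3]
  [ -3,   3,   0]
No

Characteristic polynomial: det(λI - A) = λ³ - 3λ² + 23λ - 45
By the rational root theorem any rational root is an integer dividing 45; none of those is a root, so p(λ) has no rational roots and hence (being an irreducible cubic) no repeated roots.
Discriminant of the cubic: Δ = -47552
Δ < 0 ⇒ one real eigenvalue and a complex-conjugate pair: λ ≈ 0.4359 + 4.578i, 0.4359 - 4.578i, 2.128
Has complex eigenvalues (not diagonalizable over ℝ).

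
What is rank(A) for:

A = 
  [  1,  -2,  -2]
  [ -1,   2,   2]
rank(A) = 1

Row reduce:
R2 → R2 + (1)·R1
REF = 
  [  1,  -2,  -2]
  [  0,   0,   0]
Pivot columns: 1 → 1 pivot.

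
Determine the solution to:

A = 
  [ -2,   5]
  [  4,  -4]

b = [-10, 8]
x = [0, -2]

Row reduce the augmented matrix [A|b]:
R2 → R2 + (2)·R1
REF = 
  [ -2,   5, -10]
  [  0,   6, -12]

Back-substitution:
x₂ = (-12) / 6 = -2
x₁ = (-10 - (5)(-2)) / (-2) = 0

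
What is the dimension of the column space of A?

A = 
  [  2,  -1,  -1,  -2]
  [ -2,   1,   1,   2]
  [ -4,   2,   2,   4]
Row reduce:
R2 → R2 + (1)·R1
R3 → R3 + (2)·R1
REF = 
  [  2,  -1,  -1,  -2]
  [  0,   0,   0,   0]
  [  0,   0,   0,   0]
Pivot columns: 1 → 1 pivot.
dim(Col(A)) = number of pivot columns = 1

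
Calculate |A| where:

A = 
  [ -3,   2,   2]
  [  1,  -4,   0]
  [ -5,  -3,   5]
Cofactor expansion along row 1:
det(A) = (-3)·((-4)(5) - (0)(-3)) - (2)·((1)(5) - (0)(-5)) + (2)·((1)(-3) - (-4)(-5))
  = (-3)(-20) - (2)(5) + (2)(-23)
  = 4

det(A) = 4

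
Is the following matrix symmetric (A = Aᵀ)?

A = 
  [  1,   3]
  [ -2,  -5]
No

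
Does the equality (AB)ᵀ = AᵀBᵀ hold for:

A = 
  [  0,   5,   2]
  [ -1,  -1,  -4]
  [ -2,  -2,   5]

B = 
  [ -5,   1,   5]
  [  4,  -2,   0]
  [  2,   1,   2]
No

(AB)ᵀ = 
  [ 24,  -7,  12]
  [ -8,  -3,   7]
  [  4, -13,   0]

AᵀBᵀ = 
  [-11,   2,  -5]
  [-36,  22,   5]
  [ 11,  16,  10]

The two matrices differ, so (AB)ᵀ ≠ AᵀBᵀ in general. The correct identity is (AB)ᵀ = BᵀAᵀ.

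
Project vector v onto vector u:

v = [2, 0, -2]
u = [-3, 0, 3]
v·u = (2)(-3) + (0)(0) + (-2)(3) = -12
u·u = (-3)² + (0)² + (3)² = 18
proj_u(v) = (v·u / u·u) × u = (-12/18) × u = (-2/3) × u

proj_u(v) = [2, 0, -2]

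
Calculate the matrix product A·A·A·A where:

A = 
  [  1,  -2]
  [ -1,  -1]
A² = A·A:
A²[1,1] = (1)(1) + (-2)(-1) = 3
A²[1,2] = (1)(-2) + (-2)(-1) = 0
A²[2,1] = (-1)(1) + (-1)(-1) = 0
A²[2,2] = (-1)(-2) + (-1)(-1) = 3
A² = 
  [  3,   0]
  [  0,   3]

A^3 = A^2·A:
A^3[1,1] = (3)(1) + (0)(-1) = 3
A^3[1,2] = (3)(-2) + (0)(-1) = -6
A^3[2,1] = (0)(1) + (3)(-1) = -3
A^3[2,2] = (0)(-2) + (3)(-1) = -3
A^3 = 
  [  3,  -6]
  [ -3,  -3]

A^4 = A^3·A:
A^4[1,1] = (3)(1) + (-6)(-1) = 9
A^4[1,2] = (3)(-2) + (-6)(-1) = 0
A^4[2,1] = (-3)(1) + (-3)(-1) = 0
A^4[2,2] = (-3)(-2) + (-3)(-1) = 9
A^4 = 
  [  9,   0]
  [  0,   9]

Therefore
A^4 = 
  [  9,   0]
  [  0,   9]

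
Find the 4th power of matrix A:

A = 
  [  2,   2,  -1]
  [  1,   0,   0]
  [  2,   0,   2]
A^4 = 
  [ -8,   8, -28]
  [  4,   8, -12]
  [ 56,  48, -32]

A² = A·A:
A²[1,1] = (2)(2) + (2)(1) + (-1)(2) = 4
A²[1,2] = (2)(2) + (2)(0) + (-1)(0) = 4
A²[1,3] = (2)(-1) + (2)(0) + (-1)(2) = -4
A²[2,1] = (1)(2) + (0)(1) + (0)(2) = 2
A²[2,2] = (1)(2) + (0)(0) + (0)(0) = 2
A²[2,3] = (1)(-1) + (0)(0) + (0)(2) = -1
A²[3,1] = (2)(2) + (0)(1) + (2)(2) = 8
A²[3,2] = (2)(2) + (0)(0) + (2)(0) = 4
A²[3,3] = (2)(-1) + (0)(0) + (2)(2) = 2
A² = 
  [  4,   4,  -4]
  [  2,   2,  -1]
  [  8,   4,   2]

A^3 = A^2·A:
A^3[1,1] = (4)(2) + (4)(1) + (-4)(2) = 4
A^3[1,2] = (4)(2) + (4)(0) + (-4)(0) = 8
A^3[1,3] = (4)(-1) + (4)(0) + (-4)(2) = -12
A^3[2,1] = (2)(2) + (2)(1) + (-1)(2) = 4
A^3[2,2] = (2)(2) + (2)(0) + (-1)(0) = 4
A^3[2,3] = (2)(-1) + (2)(0) + (-1)(2) = -4
A^3[3,1] = (8)(2) + (4)(1) + (2)(2) = 24
A^3[3,2] = (8)(2) + (4)(0) + (2)(0) = 16
A^3[3,3] = (8)(-1) + (4)(0) + (2)(2) = -4
A^3 = 
  [  4,   8, -12]
  [  4,   4,  -4]
  [ 24,  16,  -4]

A^4 = A^3·A:
A^4[1,1] = (4)(2) + (8)(1) + (-12)(2) = -8
A^4[1,2] = (4)(2) + (8)(0) + (-12)(0) = 8
A^4[1,3] = (4)(-1) + (8)(0) + (-12)(2) = -28
A^4[2,1] = (4)(2) + (4)(1) + (-4)(2) = 4
A^4[2,2] = (4)(2) + (4)(0) + (-4)(0) = 8
A^4[2,3] = (4)(-1) + (4)(0) + (-4)(2) = -12
A^4[3,1] = (24)(2) + (16)(1) + (-4)(2) = 56
A^4[3,2] = (24)(2) + (16)(0) + (-4)(0) = 48
A^4[3,3] = (24)(-1) + (16)(0) + (-4)(2) = -32
A^4 = 
  [ -8,   8, -28]
  [  4,   8, -12]
  [ 56,  48, -32]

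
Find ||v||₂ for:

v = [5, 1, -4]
6.481

||v||₂ = √((5)² + (1)² + (-4)²) = √42 = 6.481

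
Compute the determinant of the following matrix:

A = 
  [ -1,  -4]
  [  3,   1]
11

For a 2×2 matrix, det = ad - bc = (-1)(1) - (-4)(3) = 11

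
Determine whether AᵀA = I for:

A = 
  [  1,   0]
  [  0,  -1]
Yes

AᵀA = 
  [  1,   0]
  [  0,   1]
= I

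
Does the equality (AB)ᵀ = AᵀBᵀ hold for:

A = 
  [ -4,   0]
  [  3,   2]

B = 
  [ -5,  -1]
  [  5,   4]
No

(AB)ᵀ = 
  [ 20,  -5]
  [  4,   5]

AᵀBᵀ = 
  [ 17,  -8]
  [ -2,   8]

The two matrices differ, so (AB)ᵀ ≠ AᵀBᵀ in general. The correct identity is (AB)ᵀ = BᵀAᵀ.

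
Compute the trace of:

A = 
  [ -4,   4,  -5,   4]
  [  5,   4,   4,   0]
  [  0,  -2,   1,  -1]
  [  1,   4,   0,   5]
6

tr(A) = -4 + 4 + 1 + 5 = 6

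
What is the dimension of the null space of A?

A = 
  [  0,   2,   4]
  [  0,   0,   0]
nullity(A) = 2

Row reduce:
(no row operations needed)
REF = 
  [  0,   2,   4]
  [  0,   0,   0]
Pivot columns: 2 → 1 pivot.
rank(A) = 1, so nullity(A) = 3 - 1 = 2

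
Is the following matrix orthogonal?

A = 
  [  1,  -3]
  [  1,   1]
No

AᵀA = 
  [  2,  -2]
  [ -2,  10]
≠ I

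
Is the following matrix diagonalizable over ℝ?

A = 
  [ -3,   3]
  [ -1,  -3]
No

tr(A) = -6, det(A) = 12
Characteristic polynomial: λ² - tr(A)λ + det(A) = λ² + 6λ + 12
λ² + 6λ + 12 = 0  ⇒  λ = (-6 ± √((6)² - 4·(12)))/2 = (-6 ± √(-12))/2
  = -3 + i√3,  -3 - i√3
Eigenvalues: -3 + i√3, -3 - i√3  (≈ -3 + 1.732i, -3 - 1.732i)
Has complex eigenvalues (not diagonalizable over ℝ).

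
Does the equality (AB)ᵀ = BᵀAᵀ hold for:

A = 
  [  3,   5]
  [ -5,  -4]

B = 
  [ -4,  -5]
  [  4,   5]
Yes

(AB)ᵀ = 
  [  8,   4]
  [ 10,   5]

BᵀAᵀ = 
  [  8,   4]
  [ 10,   5]

Both sides are equal — this is the standard identity (AB)ᵀ = BᵀAᵀ, which holds for all A, B.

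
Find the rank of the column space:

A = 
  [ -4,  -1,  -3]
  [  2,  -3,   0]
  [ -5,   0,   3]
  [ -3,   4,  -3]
Row reduce:
R2 → R2 + (1/2)·R1
R3 → R3 - (5/4)·R1
R4 → R4 - (3/4)·R1
R3 → R3 + (5/14)·R2
R4 → R4 + (19/14)·R2
R4 → R4 + (13/29)·R3
REF = 
  [   -4,    -1,    -3]
  [    0,  -7/2,  -3/2]
  [    0,     0, 87/14]
  [    0,     0,     0]
Pivot columns: 1, 2, 3 → 3 pivots.
dim(Col(A)) = number of pivot columns = 3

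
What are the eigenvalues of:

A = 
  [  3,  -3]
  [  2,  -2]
tr(A) = 1, det(A) = 0
Characteristic polynomial: λ² - tr(A)λ + det(A) = λ² - λ
λ² - λ = λ(λ - 1)

λ = 1, 0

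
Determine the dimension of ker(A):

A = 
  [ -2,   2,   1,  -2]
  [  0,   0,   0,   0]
nullity(A) = 3

Row reduce:
(no row operations needed)
REF = 
  [ -2,   2,   1,  -2]
  [  0,   0,   0,   0]
Pivot columns: 1 → 1 pivot.
rank(A) = 1, so nullity(A) = 4 - 1 = 3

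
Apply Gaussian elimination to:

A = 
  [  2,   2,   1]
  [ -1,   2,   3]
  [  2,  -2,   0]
Row operations:
R2 → R2 + (1/2)·R1
R3 → R3 - (1)·R1
R3 → R3 + (4/3)·R2

Resulting echelon form:
REF = 
  [   2,    2,    1]
  [   0,    3,  7/2]
  [   0,    0, 11/3]

Rank = 3 (number of non-zero pivot rows).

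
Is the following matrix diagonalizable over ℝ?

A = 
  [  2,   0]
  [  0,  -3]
Yes

tr(A) = -1, det(A) = -6
Characteristic polynomial: λ² - tr(A)λ + det(A) = λ² + λ - 6
λ² + λ - 6 = (λ + 3)(λ - 2)
Eigenvalues: 2, -3
λ=-3: alg. mult. = 1, geom. mult. = 2 - rank(A - (-3)I) = 2 - 1 = 1
λ=2: alg. mult. = 1, geom. mult. = 2 - rank(A - (2)I) = 2 - 1 = 1
Sum of geometric multiplicities equals n, so A has n independent eigenvectors.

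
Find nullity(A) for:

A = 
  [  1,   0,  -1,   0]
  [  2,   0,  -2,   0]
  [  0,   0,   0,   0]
nullity(A) = 3

Row reduce:
R2 → R2 - (2)·R1
REF = 
  [  1,   0,  -1,   0]
  [  0,   0,   0,   0]
  [  0,   0,   0,   0]
Pivot columns: 1 → 1 pivot.
rank(A) = 1, so nullity(A) = 4 - 1 = 3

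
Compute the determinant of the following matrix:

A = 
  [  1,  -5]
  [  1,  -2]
For a 2×2 matrix, det = ad - bc = (1)(-2) - (-5)(1) = 3

det(A) = 3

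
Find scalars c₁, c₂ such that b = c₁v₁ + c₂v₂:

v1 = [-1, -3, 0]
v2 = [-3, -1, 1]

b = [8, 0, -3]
c1 = 1, c2 = -3

b = 1·v1 + -3·v2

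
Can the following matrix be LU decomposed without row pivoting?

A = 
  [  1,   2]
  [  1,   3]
Yes.
A[1,1] = 1 ≠ 0, so Gaussian elimination proceeds without a row swap: multiplier ℓ₂₁ = (1)/(1) = 1, and U[2,2] = 3 - (1)(2) = 1.
L = 
  [  1,   0]
  [  1,   1]
U = 
  [  1,   2]
  [  0,   1]
Check row 2 of LU: [(1)(1), (1)(2) + 1] = [1, 3] = row 2 of A ✓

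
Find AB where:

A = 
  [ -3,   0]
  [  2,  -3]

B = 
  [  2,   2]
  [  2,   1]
AB = 
  [ -6,  -6]
  [ -2,   1]

A is 2×2 and B is 2×2, so AB is 2×2. Each entry is (row of A)·(column of B):
AB[1,1] = (-3)(2) + (0)(2) = -6
AB[1,2] = (-3)(2) + (0)(1) = -6
AB[2,1] = (2)(2) + (-3)(2) = -2
AB[2,2] = (2)(2) + (-3)(1) = 1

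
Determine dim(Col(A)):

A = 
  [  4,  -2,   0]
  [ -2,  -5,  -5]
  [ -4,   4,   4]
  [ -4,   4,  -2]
Row reduce:
R2 → R2 + (1/2)·R1
R3 → R3 + (1)·R1
R4 → R4 + (1)·R1
R3 → R3 + (1/3)·R2
R4 → R4 + (1/3)·R2
R4 → R4 + (11/7)·R3
REF = 
  [  4,  -2,   0]
  [  0,  -6,  -5]
  [  0,   0, 7/3]
  [  0,   0,   0]
Pivot columns: 1, 2, 3 → 3 pivots.
dim(Col(A)) = number of pivot columns = 3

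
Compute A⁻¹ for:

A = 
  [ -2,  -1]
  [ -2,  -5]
det(A) = (-2)(-5) - (-1)(-2) = 8
For a 2×2 matrix, A⁻¹ = (1/det(A)) · [[d, -b], [-c, a]]
    = (1/8) · [[-5, 1], [2, -2]]

A⁻¹ = 
  [-5/8,  1/8]
  [ 1/4, -1/4]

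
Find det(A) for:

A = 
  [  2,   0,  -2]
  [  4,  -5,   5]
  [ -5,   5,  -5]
Cofactor expansion along row 1:
det(A) = (2)·((-5)(-5) - (5)(5)) - (0)·((4)(-5) - (5)(-5)) + (-2)·((4)(5) - (-5)(-5))
  = (2)(0) - (0)(5) + (-2)(-5)
  = 10

det(A) = 10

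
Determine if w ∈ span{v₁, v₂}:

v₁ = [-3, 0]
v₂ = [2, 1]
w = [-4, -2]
Yes

Form the augmented matrix and row-reduce:
[v₁|v₂|w] = 
  [ -3,   2,  -4]
  [  0,   1,  -2]
(already in echelon form — no row operations needed)

No row of the form [0 0 | nonzero], so the system is consistent. Back-substitution gives c₁ = 0, c₂ = -2: w = (0)·v₁ + (-2)·v₂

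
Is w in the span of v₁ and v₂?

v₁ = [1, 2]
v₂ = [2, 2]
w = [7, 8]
Yes

Form the augmented matrix and row-reduce:
[v₁|v₂|w] = 
  [  1,   2,   7]
  [  2,   2,   8]
R2 → R2 - (2)·R1
REF = 
  [  1,   2,   7]
  [  0,  -2,  -6]

No row of the form [0 0 | nonzero], so the system is consistent. Back-substitution gives c₁ = 1, c₂ = 3: w = (1)·v₁ + (3)·v₂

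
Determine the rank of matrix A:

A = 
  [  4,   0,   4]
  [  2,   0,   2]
Row reduce:
R2 → R2 - (1/2)·R1
REF = 
  [  4,   0,   4]
  [  0,   0,   0]
Pivot columns: 1 → 1 pivot.

rank(A) = 1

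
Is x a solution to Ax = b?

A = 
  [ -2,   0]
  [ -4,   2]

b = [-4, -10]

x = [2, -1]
Yes

Ax = [-4, -10] = b ✓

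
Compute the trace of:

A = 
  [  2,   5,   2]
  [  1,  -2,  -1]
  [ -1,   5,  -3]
-3

tr(A) = 2 + -2 + -3 = -3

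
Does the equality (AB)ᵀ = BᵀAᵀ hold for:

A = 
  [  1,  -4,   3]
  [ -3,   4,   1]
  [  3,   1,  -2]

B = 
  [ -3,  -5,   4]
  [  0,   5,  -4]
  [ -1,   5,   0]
Yes

(AB)ᵀ = 
  [ -6,   8,  -7]
  [-10,  40, -20]
  [ 20, -28,   8]

BᵀAᵀ = 
  [ -6,   8,  -7]
  [-10,  40, -20]
  [ 20, -28,   8]

Both sides are equal — this is the standard identity (AB)ᵀ = BᵀAᵀ, which holds for all A, B.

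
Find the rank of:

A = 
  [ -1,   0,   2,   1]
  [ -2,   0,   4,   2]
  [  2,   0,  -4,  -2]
Row reduce:
R2 → R2 - (2)·R1
R3 → R3 + (2)·R1
REF = 
  [ -1,   0,   2,   1]
  [  0,   0,   0,   0]
  [  0,   0,   0,   0]
Pivot columns: 1 → 1 pivot.

rank(A) = 1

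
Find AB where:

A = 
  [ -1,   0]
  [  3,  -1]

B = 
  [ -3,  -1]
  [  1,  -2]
A is 2×2 and B is 2×2, so AB is 2×2. Each entry is (row of A)·(column of B):
AB[1,1] = (-1)(-3) + (0)(1) = 3
AB[1,2] = (-1)(-1) + (0)(-2) = 1
AB[2,1] = (3)(-3) + (-1)(1) = -10
AB[2,2] = (3)(-1) + (-1)(-2) = -1

AB = 
  [  3,   1]
  [-10,  -1]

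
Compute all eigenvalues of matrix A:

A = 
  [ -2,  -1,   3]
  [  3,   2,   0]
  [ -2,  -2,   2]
Characteristic polynomial: det(λI - A) = λ³ - 2λ² + 5λ + 8
Testing integer divisors of the constant term: p(-1) = 0, so (λ + 1) is a factor:
p(λ) = (λ + 1)(λ² - 3λ + 8)
λ² - 3λ + 8 = 0  ⇒  λ = (3 ± √((-3)² - 4·(8)))/2 = (3 ± √(-23))/2
  = (3 + i√23)/2,  (3 - i√23)/2

λ = -1, (3 + i√23)/2, (3 - i√23)/2  (≈ -1, 1.5 + 2.398i, 1.5 - 2.398i)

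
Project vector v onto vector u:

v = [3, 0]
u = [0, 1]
v·u = (3)(0) + (0)(1) = 0
u·u = (0)² + (1)² = 1
proj_u(v) = (v·u / u·u) × u = (0/1) × u = (0) × u

proj_u(v) = [0, 0]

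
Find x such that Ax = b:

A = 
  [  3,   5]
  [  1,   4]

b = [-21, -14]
Row reduce the augmented matrix [A|b]:
R2 → R2 - (1/3)·R1
REF = 
  [  3,   5, -21]
  [  0, 7/3,  -7]

Back-substitution:
x₂ = (-7) / (7/3) = -3
x₁ = (-21 - (5)(-3)) / 3 = -2

x = [-2, -3]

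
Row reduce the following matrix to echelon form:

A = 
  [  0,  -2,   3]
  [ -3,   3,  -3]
Row operations:
Swap R1 ↔ R2

Resulting echelon form:
REF = 
  [ -3,   3,  -3]
  [  0,  -2,   3]

Rank = 2 (number of non-zero pivot rows).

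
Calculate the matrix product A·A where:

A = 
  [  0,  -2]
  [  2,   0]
A² = A·A:
A²[1,1] = (0)(0) + (-2)(2) = -4
A²[1,2] = (0)(-2) + (-2)(0) = 0
A²[2,1] = (2)(0) + (0)(2) = 0
A²[2,2] = (2)(-2) + (0)(0) = -4
A² = 
  [ -4,   0]
  [  0,  -4]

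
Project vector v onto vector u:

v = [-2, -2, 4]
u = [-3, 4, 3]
v·u = (-2)(-3) + (-2)(4) + (4)(3) = 10
u·u = (-3)² + (4)² + (3)² = 34
proj_u(v) = (v·u / u·u) × u = (10/34) × u = (5/17) × u

proj_u(v) = [-15/17, 20/17, 15/17]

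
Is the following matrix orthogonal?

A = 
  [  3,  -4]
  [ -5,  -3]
No

AᵀA = 
  [ 34,   3]
  [  3,  25]
≠ I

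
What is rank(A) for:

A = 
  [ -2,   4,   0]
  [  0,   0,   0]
Row reduce:
(no row operations needed)
REF = 
  [ -2,   4,   0]
  [  0,   0,   0]
Pivot columns: 1 → 1 pivot.

rank(A) = 1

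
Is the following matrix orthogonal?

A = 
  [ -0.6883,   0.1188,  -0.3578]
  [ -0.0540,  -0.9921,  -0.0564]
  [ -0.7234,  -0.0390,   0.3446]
No

AᵀA = 
  [  1,   0,   0]
  [  0,   0.9999,   0]
  [  0,   0,   0.2500]
≠ I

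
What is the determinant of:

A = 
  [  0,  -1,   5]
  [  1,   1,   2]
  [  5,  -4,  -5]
-60

Cofactor expansion along row 1:
det(A) = (0)·((1)(-5) - (2)(-4)) - (-1)·((1)(-5) - (2)(5)) + (5)·((1)(-4) - (1)(5))
  = (0)(3) - (-1)(-15) + (5)(-9)
  = -60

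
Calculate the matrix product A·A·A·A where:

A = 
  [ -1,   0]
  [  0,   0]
A^4 = 
  [  1,   0]
  [  0,   0]

A² = A·A:
A²[1,1] = (-1)(-1) + (0)(0) = 1
A²[1,2] = (-1)(0) + (0)(0) = 0
A²[2,1] = (0)(-1) + (0)(0) = 0
A²[2,2] = (0)(0) + (0)(0) = 0
A² = 
  [  1,   0]
  [  0,   0]

A^3 = A^2·A:
A^3[1,1] = (1)(-1) + (0)(0) = -1
A^3[1,2] = (1)(0) + (0)(0) = 0
A^3[2,1] = (0)(-1) + (0)(0) = 0
A^3[2,2] = (0)(0) + (0)(0) = 0
A^3 = 
  [ -1,   0]
  [  0,   0]

A^4 = A^3·A:
A^4[1,1] = (-1)(-1) + (0)(0) = 1
A^4[1,2] = (-1)(0) + (0)(0) = 0
A^4[2,1] = (0)(-1) + (0)(0) = 0
A^4[2,2] = (0)(0) + (0)(0) = 0
A^4 = 
  [  1,   0]
  [  0,   0]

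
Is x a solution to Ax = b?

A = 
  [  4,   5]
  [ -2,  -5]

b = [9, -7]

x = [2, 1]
No

Ax = [13, -9] ≠ b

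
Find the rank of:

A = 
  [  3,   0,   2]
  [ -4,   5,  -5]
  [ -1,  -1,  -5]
rank(A) = 3

Row reduce:
R2 → R2 + (4/3)·R1
R3 → R3 + (1/3)·R1
R3 → R3 + (1/5)·R2
REF = 
  [    3,     0,     2]
  [    0,     5,  -7/3]
  [    0,     0, -24/5]
Pivot columns: 1, 2, 3 → 3 pivots.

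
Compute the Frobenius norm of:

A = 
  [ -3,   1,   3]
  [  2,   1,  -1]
||A||_F = 5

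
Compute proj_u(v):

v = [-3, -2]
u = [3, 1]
proj_u(v) = [-33/10, -11/10]

v·u = (-3)(3) + (-2)(1) = -11
u·u = (3)² + (1)² = 10
proj_u(v) = (v·u / u·u) × u = (-11/10) × u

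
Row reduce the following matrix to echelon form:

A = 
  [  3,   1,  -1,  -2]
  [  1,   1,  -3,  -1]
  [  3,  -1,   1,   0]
Row operations:
R2 → R2 - (1/3)·R1
R3 → R3 - (1)·R1
R3 → R3 + (3)·R2

Resulting echelon form:
REF = 
  [   3,    1,   -1,   -2]
  [   0,  2/3, -8/3, -1/3]
  [   0,    0,   -6,    1]

Rank = 3 (number of non-zero pivot rows).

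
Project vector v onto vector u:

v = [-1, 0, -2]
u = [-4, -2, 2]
v·u = (-1)(-4) + (0)(-2) + (-2)(2) = 0
u·u = (-4)² + (-2)² + (2)² = 24
proj_u(v) = (v·u / u·u) × u = (0/24) × u = (0) × u

proj_u(v) = [0, 0, 0]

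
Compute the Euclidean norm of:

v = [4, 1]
4.123

||v||₂ = √((4)² + (1)²) = √17 = 4.123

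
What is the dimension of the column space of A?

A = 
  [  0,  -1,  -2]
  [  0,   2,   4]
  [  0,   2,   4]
dim(Col(A)) = 1

Row reduce:
R2 → R2 + (2)·R1
R3 → R3 + (2)·R1
REF = 
  [  0,  -1,  -2]
  [  0,   0,   0]
  [  0,   0,   0]
Pivot columns: 2 → 1 pivot.
dim(Col(A)) = number of pivot columns = 1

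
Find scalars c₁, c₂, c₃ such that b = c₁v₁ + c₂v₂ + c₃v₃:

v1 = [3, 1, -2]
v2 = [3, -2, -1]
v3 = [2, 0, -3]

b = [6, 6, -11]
c1 = 2, c2 = -2, c3 = 3

b = 2·v1 + -2·v2 + 3·v3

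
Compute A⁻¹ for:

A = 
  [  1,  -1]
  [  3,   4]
det(A) = (1)(4) - (-1)(3) = 7
For a 2×2 matrix, A⁻¹ = (1/det(A)) · [[d, -b], [-c, a]]
    = (1/7) · [[4, 1], [-3, 1]]

A⁻¹ = 
  [ 4/7,  1/7]
  [-3/7,  1/7]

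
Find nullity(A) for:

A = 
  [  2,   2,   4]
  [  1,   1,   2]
nullity(A) = 2

Row reduce:
R2 → R2 - (1/2)·R1
REF = 
  [  2,   2,   4]
  [  0,   0,   0]
Pivot columns: 1 → 1 pivot.
rank(A) = 1, so nullity(A) = 3 - 1 = 2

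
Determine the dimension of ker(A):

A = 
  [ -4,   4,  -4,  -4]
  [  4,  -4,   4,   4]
nullity(A) = 3

Row reduce:
R2 → R2 + (1)·R1
REF = 
  [ -4,   4,  -4,  -4]
  [  0,   0,   0,   0]
Pivot columns: 1 → 1 pivot.
rank(A) = 1, so nullity(A) = 4 - 1 = 3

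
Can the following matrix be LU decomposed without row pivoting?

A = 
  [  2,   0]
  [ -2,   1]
Yes.
A[1,1] = 2 ≠ 0, so Gaussian elimination proceeds without a row swap: multiplier ℓ₂₁ = (-2)/(2) = -1, and U[2,2] = 1 - (-1)(0) = 1.
L = 
  [  1,   0]
  [ -1,   1]
U = 
  [  2,   0]
  [  0,   1]
Check row 2 of LU: [(-1)(2), (-1)(0) + 1] = [-2, 1] = row 2 of A ✓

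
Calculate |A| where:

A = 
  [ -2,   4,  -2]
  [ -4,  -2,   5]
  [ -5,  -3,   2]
-94

Cofactor expansion along row 1:
det(A) = (-2)·((-2)(2) - (5)(-3)) - (4)·((-4)(2) - (5)(-5)) + (-2)·((-4)(-3) - (-2)(-5))
  = (-2)(11) - (4)(17) + (-2)(2)
  = -94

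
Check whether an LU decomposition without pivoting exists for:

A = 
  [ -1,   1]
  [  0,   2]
Yes.
A[1,1] = -1 ≠ 0, so Gaussian elimination proceeds without a row swap: multiplier ℓ₂₁ = (0)/(-1) = 0, and U[2,2] = 2 - (0)(1) = 2.
L = 
  [  1,   0]
  [  0,   1]
U = 
  [ -1,   1]
  [  0,   2]
Check row 2 of LU: [(0)(-1), (0)(1) + 2] = [0, 2] = row 2 of A ✓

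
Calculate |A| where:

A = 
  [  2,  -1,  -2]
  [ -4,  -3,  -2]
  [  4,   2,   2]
Cofactor expansion along row 1:
det(A) = (2)·((-3)(2) - (-2)(2)) - (-1)·((-4)(2) - (-2)(4)) + (-2)·((-4)(2) - (-3)(4))
  = (2)(-2) - (-1)(0) + (-2)(4)
  = -12

det(A) = -12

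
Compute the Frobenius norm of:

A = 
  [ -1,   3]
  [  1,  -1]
||A||_F = 3.464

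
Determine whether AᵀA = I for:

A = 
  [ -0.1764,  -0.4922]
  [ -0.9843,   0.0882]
No

AᵀA = 
  [  1,   0]
  [  0,   0.2500]
≠ I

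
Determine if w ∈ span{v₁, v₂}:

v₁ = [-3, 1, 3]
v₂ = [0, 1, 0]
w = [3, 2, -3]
Yes

Form the augmented matrix and row-reduce:
[v₁|v₂|w] = 
  [ -3,   0,   3]
  [  1,   1,   2]
  [  3,   0,  -3]
R2 → R2 + (1/3)·R1
R3 → R3 + (1)·R1
REF = 
  [ -3,   0,   3]
  [  0,   1,   3]
  [  0,   0,   0]

No row of the form [0 0 | nonzero], so the system is consistent. Back-substitution gives c₁ = -1, c₂ = 3: w = (-1)·v₁ + (3)·v₂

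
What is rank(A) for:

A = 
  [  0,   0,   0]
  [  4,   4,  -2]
Row reduce:
Swap R1 ↔ R2
REF = 
  [  4,   4,  -2]
  [  0,   0,   0]
Pivot columns: 1 → 1 pivot.

rank(A) = 1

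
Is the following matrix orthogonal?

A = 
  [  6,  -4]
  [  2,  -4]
No

AᵀA = 
  [ 40, -32]
  [-32,  32]
≠ I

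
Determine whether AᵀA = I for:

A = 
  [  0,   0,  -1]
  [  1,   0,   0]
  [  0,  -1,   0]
Yes

AᵀA = 
  [  1,   0,   0]
  [  0,   1,   0]
  [  0,   0,   1]
= I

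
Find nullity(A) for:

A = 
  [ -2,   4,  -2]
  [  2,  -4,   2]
nullity(A) = 2

Row reduce:
R2 → R2 + (1)·R1
REF = 
  [ -2,   4,  -2]
  [  0,   0,   0]
Pivot columns: 1 → 1 pivot.
rank(A) = 1, so nullity(A) = 3 - 1 = 2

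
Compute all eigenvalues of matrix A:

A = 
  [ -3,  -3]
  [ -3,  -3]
tr(A) = -6, det(A) = 0
Characteristic polynomial: λ² - tr(A)λ + det(A) = λ² + 6λ
λ² + 6λ = λ(λ + 6)

λ = 0, -6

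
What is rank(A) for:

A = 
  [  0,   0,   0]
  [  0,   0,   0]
Row reduce:
(no row operations needed)
REF = 
  [  0,   0,   0]
  [  0,   0,   0]
Pivot columns: none → 0 pivots.

rank(A) = 0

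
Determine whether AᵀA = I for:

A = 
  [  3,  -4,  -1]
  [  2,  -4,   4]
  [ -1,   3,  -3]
No

AᵀA = 
  [ 14, -23,   8]
  [-23,  41, -21]
  [  8, -21,  26]
≠ I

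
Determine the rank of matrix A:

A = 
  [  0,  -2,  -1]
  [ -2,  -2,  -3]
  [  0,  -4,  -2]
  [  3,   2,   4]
Row reduce:
Swap R1 ↔ R2
R4 → R4 + (3/2)·R1
R3 → R3 - (2)·R2
R4 → R4 - (1/2)·R2
REF = 
  [ -2,  -2,  -3]
  [  0,  -2,  -1]
  [  0,   0,   0]
  [  0,   0,   0]
Pivot columns: 1, 2 → 2 pivots.

rank(A) = 2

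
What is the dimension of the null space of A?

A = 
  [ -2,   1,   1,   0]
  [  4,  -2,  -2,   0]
nullity(A) = 3

Row reduce:
R2 → R2 + (2)·R1
REF = 
  [ -2,   1,   1,   0]
  [  0,   0,   0,   0]
Pivot columns: 1 → 1 pivot.
rank(A) = 1, so nullity(A) = 4 - 1 = 3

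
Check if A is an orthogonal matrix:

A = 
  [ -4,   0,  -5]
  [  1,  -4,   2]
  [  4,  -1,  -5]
No

AᵀA = 
  [ 33,  -8,   2]
  [ -8,  17,  -3]
  [  2,  -3,  54]
≠ I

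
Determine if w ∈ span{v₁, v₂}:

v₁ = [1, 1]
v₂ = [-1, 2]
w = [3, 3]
Yes

Form the augmented matrix and row-reduce:
[v₁|v₂|w] = 
  [  1,  -1,   3]
  [  1,   2,   3]
R2 → R2 - (1)·R1
REF = 
  [  1,  -1,   3]
  [  0,   3,   0]

No row of the form [0 0 | nonzero], so the system is consistent. Back-substitution gives c₁ = 3, c₂ = 0: w = (3)·v₁ + (0)·v₂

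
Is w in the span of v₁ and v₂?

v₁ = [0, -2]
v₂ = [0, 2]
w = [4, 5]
No

Form the augmented matrix and row-reduce:
[v₁|v₂|w] = 
  [  0,   0,   4]
  [ -2,   2,   5]
Swap R1 ↔ R2
REF = 
  [ -2,   2,   5]
  [  0,   0,   4]

Row 2 reads [0 0 | 4], i.e. 0 = 4, so the system is inconsistent and w ∉ span{v₁, v₂}.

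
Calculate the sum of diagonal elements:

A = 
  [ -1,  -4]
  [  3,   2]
1

tr(A) = -1 + 2 = 1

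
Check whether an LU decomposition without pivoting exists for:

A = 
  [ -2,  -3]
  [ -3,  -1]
Yes.
A[1,1] = -2 ≠ 0, so Gaussian elimination proceeds without a row swap: multiplier ℓ₂₁ = (-3)/(-2) = 3/2, and U[2,2] = -1 - (3/2)(-3) = 7/2.
L = 
  [  1,   0]
  [3/2,   1]
U = 
  [ -2,  -3]
  [  0, 7/2]
Check row 2 of LU: [(3/2)(-2), (3/2)(-3) + (7/2)] = [-3, -1] = row 2 of A ✓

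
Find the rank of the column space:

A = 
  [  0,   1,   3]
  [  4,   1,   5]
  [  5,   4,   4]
dim(Col(A)) = 3

Row reduce:
Swap R1 ↔ R2
R3 → R3 - (5/4)·R1
R3 → R3 - (11/4)·R2
REF = 
  [    4,     1,     5]
  [    0,     1,     3]
  [    0,     0, -21/2]
Pivot columns: 1, 2, 3 → 3 pivots.
dim(Col(A)) = number of pivot columns = 3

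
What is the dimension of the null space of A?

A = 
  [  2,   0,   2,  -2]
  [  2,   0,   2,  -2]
nullity(A) = 3

Row reduce:
R2 → R2 - (1)·R1
REF = 
  [  2,   0,   2,  -2]
  [  0,   0,   0,   0]
Pivot columns: 1 → 1 pivot.
rank(A) = 1, so nullity(A) = 4 - 1 = 3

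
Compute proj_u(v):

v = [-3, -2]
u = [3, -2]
proj_u(v) = [-15/13, 10/13]

v·u = (-3)(3) + (-2)(-2) = -5
u·u = (3)² + (-2)² = 13
proj_u(v) = (v·u / u·u) × u = (-5/13) × u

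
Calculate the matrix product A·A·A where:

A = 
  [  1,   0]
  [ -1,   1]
A^3 = 
  [  1,   0]
  [ -3,   1]

A² = A·A:
A²[1,1] = (1)(1) + (0)(-1) = 1
A²[1,2] = (1)(0) + (0)(1) = 0
A²[2,1] = (-1)(1) + (1)(-1) = -2
A²[2,2] = (-1)(0) + (1)(1) = 1
A² = 
  [  1,   0]
  [ -2,   1]

A^3 = A^2·A:
A^3[1,1] = (1)(1) + (0)(-1) = 1
A^3[1,2] = (1)(0) + (0)(1) = 0
A^3[2,1] = (-2)(1) + (1)(-1) = -3
A^3[2,2] = (-2)(0) + (1)(1) = 1
A^3 = 
  [  1,   0]
  [ -3,   1]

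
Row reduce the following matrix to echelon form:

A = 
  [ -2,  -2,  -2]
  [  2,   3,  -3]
Row operations:
R2 → R2 + (1)·R1

Resulting echelon form:
REF = 
  [ -2,  -2,  -2]
  [  0,   1,  -5]

Rank = 2 (number of non-zero pivot rows).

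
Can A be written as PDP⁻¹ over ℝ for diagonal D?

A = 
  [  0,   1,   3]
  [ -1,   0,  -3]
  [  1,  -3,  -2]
Yes

Characteristic polynomial: det(λI - A) = λ³ + 2λ² - 11λ - 4
By the rational root theorem any rational root is an integer dividing 4; none of those is a root, so p(λ) has no rational roots and hence (being an irreducible cubic) no repeated roots.
Discriminant of the cubic: Δ = 7088
Δ > 0 ⇒ three distinct real eigenvalues: λ ≈ -4.328, -0.3457, 2.674
Three distinct real eigenvalues, so A has 3 independent eigenvectors.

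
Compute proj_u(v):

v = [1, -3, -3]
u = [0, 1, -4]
v·u = (1)(0) + (-3)(1) + (-3)(-4) = 9
u·u = (0)² + (1)² + (-4)² = 17
proj_u(v) = (v·u / u·u) × u = (9/17) × u

proj_u(v) = [0, 9/17, -36/17]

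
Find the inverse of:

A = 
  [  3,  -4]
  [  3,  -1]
det(A) = (3)(-1) - (-4)(3) = 9
For a 2×2 matrix, A⁻¹ = (1/det(A)) · [[d, -b], [-c, a]]
    = (1/9) · [[-1, 4], [-3, 3]]

A⁻¹ = 
  [-1/9,  4/9]
  [-1/3,  1/3]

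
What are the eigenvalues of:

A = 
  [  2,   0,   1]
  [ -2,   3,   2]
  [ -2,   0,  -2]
Characteristic polynomial: det(λI - A) = λ³ - 3λ² - 2λ + 6
Testing integer divisors of the constant term: p(3) = 0, so (λ - 3) is a factor:
p(λ) = (λ - 3)(λ² - 2)
λ² - 2 = 0  ⇒  λ = (0 ± √((0)² - 4·(-2)))/2 = (0 ± √(8))/2
  = √2,  -√2

λ = 3, √2, -√2  (≈ 3, 1.414, -1.414)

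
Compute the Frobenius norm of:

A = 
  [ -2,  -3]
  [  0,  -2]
||A||_F = 4.123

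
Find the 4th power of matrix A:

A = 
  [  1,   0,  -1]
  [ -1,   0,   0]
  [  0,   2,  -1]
A^4 = 
  [  3,  -2,  -2]
  [ -3,   0,   1]
  [ -2,   2,  -1]

A² = A·A:
A²[1,1] = (1)(1) + (0)(-1) + (-1)(0) = 1
A²[1,2] = (1)(0) + (0)(0) + (-1)(2) = -2
A²[1,3] = (1)(-1) + (0)(0) + (-1)(-1) = 0
A²[2,1] = (-1)(1) + (0)(-1) + (0)(0) = -1
A²[2,2] = (-1)(0) + (0)(0) + (0)(2) = 0
A²[2,3] = (-1)(-1) + (0)(0) + (0)(-1) = 1
A²[3,1] = (0)(1) + (2)(-1) + (-1)(0) = -2
A²[3,2] = (0)(0) + (2)(0) + (-1)(2) = -2
A²[3,3] = (0)(-1) + (2)(0) + (-1)(-1) = 1
A² = 
  [  1,  -2,   0]
  [ -1,   0,   1]
  [ -2,  -2,   1]

A^3 = A^2·A:
A^3[1,1] = (1)(1) + (-2)(-1) + (0)(0) = 3
A^3[1,2] = (1)(0) + (-2)(0) + (0)(2) = 0
A^3[1,3] = (1)(-1) + (-2)(0) + (0)(-1) = -1
A^3[2,1] = (-1)(1) + (0)(-1) + (1)(0) = -1
A^3[2,2] = (-1)(0) + (0)(0) + (1)(2) = 2
A^3[2,3] = (-1)(-1) + (0)(0) + (1)(-1) = 0
A^3[3,1] = (-2)(1) + (-2)(-1) + (1)(0) = 0
A^3[3,2] = (-2)(0) + (-2)(0) + (1)(2) = 2
A^3[3,3] = (-2)(-1) + (-2)(0) + (1)(-1) = 1
A^3 = 
  [  3,   0,  -1]
  [ -1,   2,   0]
  [  0,   2,   1]

A^4 = A^3·A:
A^4[1,1] = (3)(1) + (0)(-1) + (-1)(0) = 3
A^4[1,2] = (3)(0) + (0)(0) + (-1)(2) = -2
A^4[1,3] = (3)(-1) + (0)(0) + (-1)(-1) = -2
A^4[2,1] = (-1)(1) + (2)(-1) + (0)(0) = -3
A^4[2,2] = (-1)(0) + (2)(0) + (0)(2) = 0
A^4[2,3] = (-1)(-1) + (2)(0) + (0)(-1) = 1
A^4[3,1] = (0)(1) + (2)(-1) + (1)(0) = -2
A^4[3,2] = (0)(0) + (2)(0) + (1)(2) = 2
A^4[3,3] = (0)(-1) + (2)(0) + (1)(-1) = -1
A^4 = 
  [  3,  -2,  -2]
  [ -3,   0,   1]
  [ -2,   2,  -1]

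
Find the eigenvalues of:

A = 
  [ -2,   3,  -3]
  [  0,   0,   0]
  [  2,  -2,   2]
Characteristic polynomial: det(λI - A) = λ³ + 2λ
The constant term is 0, so λ = 0 is a root: p(λ) = λ(λ² + 2)
λ² + 2 = 0  ⇒  λ = (0 ± √((0)² - 4·(2)))/2 = (0 ± √(-8))/2
  = i√2,  -i√2

λ = 0, i√2, -i√2  (≈ 0, 0 + 1.414i, 0 - 1.414i)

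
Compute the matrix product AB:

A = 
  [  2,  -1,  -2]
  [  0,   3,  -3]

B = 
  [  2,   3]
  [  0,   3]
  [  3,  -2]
A is 2×3 and B is 3×2, so AB is 2×2. Each entry is (row of A)·(column of B):
AB[1,1] = (2)(2) + (-1)(0) + (-2)(3) = -2
AB[1,2] = (2)(3) + (-1)(3) + (-2)(-2) = 7
AB[2,1] = (0)(2) + (3)(0) + (-3)(3) = -9
AB[2,2] = (0)(3) + (3)(3) + (-3)(-2) = 15

AB = 
  [ -2,   7]
  [ -9,  15]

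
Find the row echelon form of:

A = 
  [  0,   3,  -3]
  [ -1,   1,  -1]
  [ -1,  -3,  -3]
Row operations:
Swap R1 ↔ R2
R3 → R3 - (1)·R1
R3 → R3 + (4/3)·R2

Resulting echelon form:
REF = 
  [ -1,   1,  -1]
  [  0,   3,  -3]
  [  0,   0,  -6]

Rank = 3 (number of non-zero pivot rows).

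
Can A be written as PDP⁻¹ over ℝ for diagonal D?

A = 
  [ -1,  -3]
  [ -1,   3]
Yes

tr(A) = 2, det(A) = -6
Characteristic polynomial: λ² - tr(A)λ + det(A) = λ² - 2λ - 6
λ² - 2λ - 6 = 0  ⇒  λ = (2 ± √((-2)² - 4·(-6)))/2 = (2 ± √(28))/2
  = 1 + √7,  1 - √7
Eigenvalues: 1 + √7, 1 - √7  (≈ 3.646, -1.646)
The two irrational eigenvalues are distinct (simple), so each has alg. mult. = geom. mult. = 1.
Sum of geometric multiplicities equals n, so A has n independent eigenvectors.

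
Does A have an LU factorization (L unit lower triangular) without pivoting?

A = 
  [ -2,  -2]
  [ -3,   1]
Yes.
A[1,1] = -2 ≠ 0, so Gaussian elimination proceeds without a row swap: multiplier ℓ₂₁ = (-3)/(-2) = 3/2, and U[2,2] = 1 - (3/2)(-2) = 4.
L = 
  [  1,   0]
  [3/2,   1]
U = 
  [ -2,  -2]
  [  0,   4]
Check row 2 of LU: [(3/2)(-2), (3/2)(-2) + 4] = [-3, 1] = row 2 of A ✓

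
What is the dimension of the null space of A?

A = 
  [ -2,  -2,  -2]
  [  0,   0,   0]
nullity(A) = 2

Row reduce:
(no row operations needed)
REF = 
  [ -2,  -2,  -2]
  [  0,   0,   0]
Pivot columns: 1 → 1 pivot.
rank(A) = 1, so nullity(A) = 3 - 1 = 2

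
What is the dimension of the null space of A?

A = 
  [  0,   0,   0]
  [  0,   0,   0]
nullity(A) = 3

Row reduce:
(no row operations needed)
REF = 
  [  0,   0,   0]
  [  0,   0,   0]
Pivot columns: none → 0 pivots.
rank(A) = 0, so nullity(A) = 3 - 0 = 3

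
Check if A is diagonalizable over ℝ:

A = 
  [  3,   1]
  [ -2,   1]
No

tr(A) = 4, det(A) = 5
Characteristic polynomial: λ² - tr(A)λ + det(A) = λ² - 4λ + 5
λ² - 4λ + 5 = 0  ⇒  λ = (4 ± √((-4)² - 4·(5)))/2 = (4 ± √(-4))/2
  = 2 + i,  2 - i
Eigenvalues: 2 + i, 2 - i  (≈ 2 + 1i, 2 - 1i)
Has complex eigenvalues (not diagonalizable over ℝ).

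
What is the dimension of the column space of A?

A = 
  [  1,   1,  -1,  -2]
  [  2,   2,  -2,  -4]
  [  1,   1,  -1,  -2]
Row reduce:
R2 → R2 - (2)·R1
R3 → R3 - (1)·R1
REF = 
  [  1,   1,  -1,  -2]
  [  0,   0,   0,   0]
  [  0,   0,   0,   0]
Pivot columns: 1 → 1 pivot.
dim(Col(A)) = number of pivot columns = 1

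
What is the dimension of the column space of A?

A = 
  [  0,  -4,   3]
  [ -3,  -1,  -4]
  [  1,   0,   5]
dim(Col(A)) = 3

Row reduce:
Swap R1 ↔ R2
R3 → R3 + (1/3)·R1
R3 → R3 - (1/12)·R2
REF = 
  [   -3,    -1,    -4]
  [    0,    -4,     3]
  [    0,     0, 41/12]
Pivot columns: 1, 2, 3 → 3 pivots.
dim(Col(A)) = number of pivot columns = 3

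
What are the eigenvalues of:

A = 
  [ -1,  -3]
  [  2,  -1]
tr(A) = -2, det(A) = 7
Characteristic polynomial: λ² - tr(A)λ + det(A) = λ² + 2λ + 7
λ² + 2λ + 7 = 0  ⇒  λ = (-2 ± √((2)² - 4·(7)))/2 = (-2 ± √(-24))/2
  = -1 + i√6,  -1 - i√6

λ = -1 + i√6, -1 - i√6  (≈ -1 + 2.449i, -1 - 2.449i)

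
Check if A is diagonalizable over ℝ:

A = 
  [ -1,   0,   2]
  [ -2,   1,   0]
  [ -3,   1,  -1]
No

Characteristic polynomial: det(λI - A) = λ³ + λ² + 5λ - 3
By the rational root theorem any rational root is an integer dividing 3; none of those is a root, so p(λ) has no rational roots and hence (being an irreducible cubic) no repeated roots.
Discriminant of the cubic: Δ = -976
Δ < 0 ⇒ one real eigenvalue and a complex-conjugate pair: λ ≈ -0.7592 + 2.283i, -0.7592 - 2.283i, 0.5184
Has complex eigenvalues (not diagonalizable over ℝ).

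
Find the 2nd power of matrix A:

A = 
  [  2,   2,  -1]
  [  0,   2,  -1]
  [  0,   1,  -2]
A² = A·A:
A²[1,1] = (2)(2) + (2)(0) + (-1)(0) = 4
A²[1,2] = (2)(2) + (2)(2) + (-1)(1) = 7
A²[1,3] = (2)(-1) + (2)(-1) + (-1)(-2) = -2
A²[2,1] = (0)(2) + (2)(0) + (-1)(0) = 0
A²[2,2] = (0)(2) + (2)(2) + (-1)(1) = 3
A²[2,3] = (0)(-1) + (2)(-1) + (-1)(-2) = 0
A²[3,1] = (0)(2) + (1)(0) + (-2)(0) = 0
A²[3,2] = (0)(2) + (1)(2) + (-2)(1) = 0
A²[3,3] = (0)(-1) + (1)(-1) + (-2)(-2) = 3
A² = 
  [  4,   7,  -2]
  [  0,   3,   0]
  [  0,   0,   3]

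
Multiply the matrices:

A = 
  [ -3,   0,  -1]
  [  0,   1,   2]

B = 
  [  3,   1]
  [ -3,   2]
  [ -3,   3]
AB = 
  [ -6,  -6]
  [ -9,   8]

A is 2×3 and B is 3×2, so AB is 2×2. Each entry is (row of A)·(column of B):
AB[1,1] = (-3)(3) + (0)(-3) + (-1)(-3) = -6
AB[1,2] = (-3)(1) + (0)(2) + (-1)(3) = -6
AB[2,1] = (0)(3) + (1)(-3) + (2)(-3) = -9
AB[2,2] = (0)(1) + (1)(2) + (2)(3) = 8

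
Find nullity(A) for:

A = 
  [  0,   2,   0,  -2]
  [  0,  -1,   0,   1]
nullity(A) = 3

Row reduce:
R2 → R2 + (1/2)·R1
REF = 
  [  0,   2,   0,  -2]
  [  0,   0,   0,   0]
Pivot columns: 2 → 1 pivot.
rank(A) = 1, so nullity(A) = 4 - 1 = 3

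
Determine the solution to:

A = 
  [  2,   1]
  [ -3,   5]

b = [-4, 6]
Row reduce the augmented matrix [A|b]:
R2 → R2 + (3/2)·R1
REF = 
  [   2,    1,   -4]
  [   0, 13/2,    0]

Back-substitution:
x₂ = 0 / (13/2) = 0
x₁ = (-4 - (1)(0)) / 2 = -2

x = [-2, 0]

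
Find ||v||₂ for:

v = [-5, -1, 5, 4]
8.185

||v||₂ = √((-5)² + (-1)² + (5)² + (4)²) = √67 = 8.185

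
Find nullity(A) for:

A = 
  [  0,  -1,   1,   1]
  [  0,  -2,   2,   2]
nullity(A) = 3

Row reduce:
R2 → R2 - (2)·R1
REF = 
  [  0,  -1,   1,   1]
  [  0,   0,   0,   0]
Pivot columns: 2 → 1 pivot.
rank(A) = 1, so nullity(A) = 4 - 1 = 3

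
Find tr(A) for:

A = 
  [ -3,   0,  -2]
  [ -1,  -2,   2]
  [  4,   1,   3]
-2

tr(A) = -3 + -2 + 3 = -2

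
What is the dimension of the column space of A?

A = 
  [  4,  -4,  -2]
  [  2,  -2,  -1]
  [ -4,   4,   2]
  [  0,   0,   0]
Row reduce:
R2 → R2 - (1/2)·R1
R3 → R3 + (1)·R1
REF = 
  [  4,  -4,  -2]
  [  0,   0,   0]
  [  0,   0,   0]
  [  0,   0,   0]
Pivot columns: 1 → 1 pivot.
dim(Col(A)) = number of pivot columns = 1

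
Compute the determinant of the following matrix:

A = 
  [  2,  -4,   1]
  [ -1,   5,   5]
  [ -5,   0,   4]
149

Cofactor expansion along row 1:
det(A) = (2)·((5)(4) - (5)(0)) - (-4)·((-1)(4) - (5)(-5)) + (1)·((-1)(0) - (5)(-5))
  = (2)(20) - (-4)(21) + (1)(25)
  = 149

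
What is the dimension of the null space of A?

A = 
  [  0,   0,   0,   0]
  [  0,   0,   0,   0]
nullity(A) = 4

Row reduce:
(no row operations needed)
REF = 
  [  0,   0,   0,   0]
  [  0,   0,   0,   0]
Pivot columns: none → 0 pivots.
rank(A) = 0, so nullity(A) = 4 - 0 = 4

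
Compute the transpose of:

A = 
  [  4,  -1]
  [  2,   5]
Aᵀ = 
  [  4,   2]
  [ -1,   5]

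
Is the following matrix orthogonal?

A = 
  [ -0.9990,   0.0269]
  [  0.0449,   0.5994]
No

AᵀA = 
  [  1,   0]
  [  0,   0.3600]
≠ I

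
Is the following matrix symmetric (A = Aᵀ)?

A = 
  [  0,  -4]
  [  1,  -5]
No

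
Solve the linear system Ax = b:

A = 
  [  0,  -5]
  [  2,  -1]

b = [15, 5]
Row reduce the augmented matrix [A|b]:
Swap R1 ↔ R2
REF = 
  [  2,  -1,   5]
  [  0,  -5,  15]

Back-substitution:
x₂ = 15 / (-5) = -3
x₁ = (5 - (-1)(-3)) / 2 = 1

x = [1, -3]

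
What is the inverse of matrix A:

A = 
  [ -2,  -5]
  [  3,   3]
det(A) = (-2)(3) - (-5)(3) = 9
For a 2×2 matrix, A⁻¹ = (1/det(A)) · [[d, -b], [-c, a]]
    = (1/9) · [[3, 5], [-3, -2]]

A⁻¹ = 
  [ 1/3,  5/9]
  [-1/3, -2/9]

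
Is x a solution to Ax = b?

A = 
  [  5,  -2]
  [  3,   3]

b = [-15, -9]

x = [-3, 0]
Yes

Ax = [-15, -9] = b ✓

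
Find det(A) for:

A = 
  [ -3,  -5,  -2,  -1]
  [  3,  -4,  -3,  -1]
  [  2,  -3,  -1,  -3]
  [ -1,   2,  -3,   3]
Cofactor expansion along row 1: det(A) = a₁₁M₁₁ - a₁₂M₁₂ + a₁₃M₁₃ - a₁₄M₁₄

M₁₁ = det[[-4, -3, -1]; [-3, -1, -3]; [2, -3, 3]]
  = (-4)·((-1)(3) - (-3)(-3)) - (-3)·((-3)(3) - (-3)(2)) + (-1)·((-3)(-3) - (-1)(2))
  = (-4)(-12) - (-3)(-3) + (-1)(11)
  = 28
M₁₂ = det[[3, -3, -1]; [2, -1, -3]; [-1, -3, 3]]
  = (3)·((-1)(3) - (-3)(-3)) - (-3)·((2)(3) - (-3)(-1)) + (-1)·((2)(-3) - (-1)(-1))
  = (3)(-12) - (-3)(3) + (-1)(-7)
  = -20
M₁₃ = det[[3, -4, -1]; [2, -3, -3]; [-1, 2, 3]]
  = (3)·((-3)(3) - (-3)(2)) - (-4)·((2)(3) - (-3)(-1)) + (-1)·((2)(2) - (-3)(-1))
  = (3)(-3) - (-4)(3) + (-1)(1)
  = 2
M₁₄ = det[[3, -4, -3]; [2, -3, -1]; [-1, 2, -3]]
  = (3)·((-3)(-3) - (-1)(2)) - (-4)·((2)(-3) - (-1)(-1)) + (-3)·((2)(2) - (-3)(-1))
  = (3)(11) - (-4)(-7) + (-3)(1)
  = 2

det(A) = (-3)(28) - (-5)(-20) + (-2)(2) - (-1)(2) = -186

det(A) = -186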